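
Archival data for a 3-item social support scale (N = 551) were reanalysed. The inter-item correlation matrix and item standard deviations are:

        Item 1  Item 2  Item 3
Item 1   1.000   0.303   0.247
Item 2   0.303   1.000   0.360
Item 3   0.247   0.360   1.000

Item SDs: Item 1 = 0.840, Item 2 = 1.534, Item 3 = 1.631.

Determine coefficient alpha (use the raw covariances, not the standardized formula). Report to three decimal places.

coefficient alpha = 0.545

Σσ²ᵢ = 0.840² + 1.534² + 1.631² = 5.7189
Covariances σ_ij = r_ij · s_i · s_j:
  σ(Item 1,Item 2) = 0.303 × 0.840 × 1.534 = 0.3904
  σ(Item 1,Item 3) = 0.247 × 0.840 × 1.631 = 0.3384
  σ(Item 2,Item 3) = 0.360 × 1.534 × 1.631 = 0.9007
σ²_T = Σσ²ᵢ + 2·Σσ_ij = 5.7189 + 2 × 1.6295 = 8.9779
α = (3/2)·(1 − 5.7189/8.9779) = 0.545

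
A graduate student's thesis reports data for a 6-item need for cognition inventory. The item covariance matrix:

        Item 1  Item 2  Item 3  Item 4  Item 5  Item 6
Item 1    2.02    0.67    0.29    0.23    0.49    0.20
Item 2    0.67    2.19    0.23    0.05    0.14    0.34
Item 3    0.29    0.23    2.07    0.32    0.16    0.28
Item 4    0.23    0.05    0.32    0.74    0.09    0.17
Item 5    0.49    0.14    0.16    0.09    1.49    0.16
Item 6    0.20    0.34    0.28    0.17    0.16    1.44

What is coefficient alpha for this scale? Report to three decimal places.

α = 0.521

sum of item variances = 2.02 + 2.19 + 2.07 + 0.74 + 1.49 + 1.44 = 9.95
Sum of the distinct covariances = 3.82
Var(T) = 9.95 + 2 × 3.82 = 17.59
α = (k/(k−1))·(1 − sum of item variances/Var(T)) = (6/5)·(1 − 9.95/17.59) = 0.521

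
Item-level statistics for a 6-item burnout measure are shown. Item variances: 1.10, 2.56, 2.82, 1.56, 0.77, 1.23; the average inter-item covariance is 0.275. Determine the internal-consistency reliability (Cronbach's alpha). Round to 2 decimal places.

Σσᵢ² = 1.10 + 2.56 + 2.82 + 1.56 + 0.77 + 1.23 = 10.04
Sum of the 15 distinct covariances = 15 × 0.275 = 4.125
Var(T) = Σσᵢ² + 2·Σcov = 10.04 + 2 × 4.125 = 18.290
α = (6/5)·(1 − 10.04/18.290) = 0.54

α = 0.54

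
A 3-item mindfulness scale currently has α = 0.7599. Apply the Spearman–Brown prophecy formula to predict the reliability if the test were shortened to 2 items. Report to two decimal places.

predicted reliability = 0.68

Length factor m = 2/3 = 0.6667
α' = m·α / (1 − (1−m)·α)
   = 2/3 × 0.7599 / (1 − (1 − 2/3) × 0.7599)
   = 0.5066 / 0.7467 = 0.68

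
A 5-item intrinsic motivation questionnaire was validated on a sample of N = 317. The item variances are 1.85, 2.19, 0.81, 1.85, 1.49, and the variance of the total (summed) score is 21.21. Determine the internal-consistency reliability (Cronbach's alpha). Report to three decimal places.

sum of item variances = 1.85 + 2.19 + 0.81 + 1.85 + 1.49 = 8.19
α = (k/(k−1))·(1 − sum of item variances/σ²_total) = (5/4)·(1 − 8.19/21.21) = 0.767

Cronbach's alpha = 0.767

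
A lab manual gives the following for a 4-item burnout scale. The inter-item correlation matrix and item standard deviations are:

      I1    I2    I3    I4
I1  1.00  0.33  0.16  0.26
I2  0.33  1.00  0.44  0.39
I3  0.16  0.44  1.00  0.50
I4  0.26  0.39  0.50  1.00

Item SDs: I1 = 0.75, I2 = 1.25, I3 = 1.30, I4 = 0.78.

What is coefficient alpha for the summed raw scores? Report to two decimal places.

Σσ²ᵢ = 0.75² + 1.25² + 1.30² + 0.78² = 4.4234
Covariances σ_ij = r_ij · s_i · s_j:
  σ(I1,I2) = 0.33 × 0.75 × 1.25 = 0.3094
  σ(I1,I3) = 0.16 × 0.75 × 1.30 = 0.1560
  σ(I1,I4) = 0.26 × 0.75 × 0.78 = 0.1521
  σ(I2,I3) = 0.44 × 1.25 × 1.30 = 0.7150
  σ(I2,I4) = 0.39 × 1.25 × 0.78 = 0.3803
  σ(I3,I4) = 0.50 × 1.30 × 0.78 = 0.5070
σ²_T = Σσ²ᵢ + 2·Σσ_ij = 4.4234 + 2 × 2.2198 = 8.8630
α = (4/3)·(1 − 4.4234/8.8630) = 0.67

α = 0.67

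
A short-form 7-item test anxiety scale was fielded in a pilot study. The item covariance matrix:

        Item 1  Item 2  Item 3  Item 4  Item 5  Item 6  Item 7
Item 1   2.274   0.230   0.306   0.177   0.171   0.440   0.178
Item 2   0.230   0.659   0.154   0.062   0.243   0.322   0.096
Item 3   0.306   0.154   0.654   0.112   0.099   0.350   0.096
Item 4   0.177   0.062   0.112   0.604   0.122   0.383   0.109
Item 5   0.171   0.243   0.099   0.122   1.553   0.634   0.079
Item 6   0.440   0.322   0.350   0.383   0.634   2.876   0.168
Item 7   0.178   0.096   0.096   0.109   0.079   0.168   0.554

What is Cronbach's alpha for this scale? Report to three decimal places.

ΣVar(i) = 2.274 + 0.659 + 0.654 + 0.604 + 1.553 + 2.876 + 0.554 = 9.174
Sum of off-diagonal covariances = 4.531
total variance = 9.174 + 2 × 4.531 = 18.236
α = (k/(k−1))·(1 − ΣVar(i)/total variance) = (7/6)·(1 − 9.174/18.236) = 0.580

α = 0.580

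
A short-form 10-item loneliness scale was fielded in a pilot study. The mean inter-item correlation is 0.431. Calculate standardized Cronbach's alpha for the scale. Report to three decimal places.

α = 0.883

Standardized α = k·r̄ / (1 + (k−1)·r̄) = 10 × 0.431 / (1 + 9 × 0.431)
  = 4.3100 / 4.8790 = 0.883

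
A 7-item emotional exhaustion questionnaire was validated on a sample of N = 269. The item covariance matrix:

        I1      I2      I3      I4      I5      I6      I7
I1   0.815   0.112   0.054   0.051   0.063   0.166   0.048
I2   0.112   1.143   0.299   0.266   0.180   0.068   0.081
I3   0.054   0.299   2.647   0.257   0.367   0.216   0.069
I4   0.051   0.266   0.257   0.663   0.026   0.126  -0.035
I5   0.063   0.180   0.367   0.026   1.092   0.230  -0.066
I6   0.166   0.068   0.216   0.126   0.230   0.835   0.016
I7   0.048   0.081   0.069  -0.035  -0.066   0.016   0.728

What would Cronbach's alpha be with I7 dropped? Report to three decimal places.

α = 0.490

Remaining items: I1, I2, I3, I4, I5, I6 (k = 6).
Σσᵢ² = 0.815 + 1.143 + 2.647 + 0.663 + 1.092 + 0.835 = 7.195
σ²_T = 7.195 + 2 × 2.481 = 12.157
α (item deleted) = (6/5)·(1 − 7.195/12.157) = 0.490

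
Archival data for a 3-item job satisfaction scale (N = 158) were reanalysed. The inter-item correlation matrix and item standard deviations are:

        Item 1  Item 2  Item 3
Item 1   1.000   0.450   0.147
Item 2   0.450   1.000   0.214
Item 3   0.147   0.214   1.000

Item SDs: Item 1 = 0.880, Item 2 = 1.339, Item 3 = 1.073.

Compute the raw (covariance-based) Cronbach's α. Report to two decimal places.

α = 0.52

Σσ²ᵢ = 0.880² + 1.339² + 1.073² = 3.7186
Covariances σ_ij = r_ij · s_i · s_j:
  σ(Item 1,Item 2) = 0.450 × 0.880 × 1.339 = 0.5302
  σ(Item 1,Item 3) = 0.147 × 0.880 × 1.073 = 0.1388
  σ(Item 2,Item 3) = 0.214 × 1.339 × 1.073 = 0.3075
σ²_T = Σσ²ᵢ + 2·Σσ_ij = 3.7186 + 2 × 0.9765 = 5.6716
α = (3/2)·(1 − 3.7186/5.6716) = 0.52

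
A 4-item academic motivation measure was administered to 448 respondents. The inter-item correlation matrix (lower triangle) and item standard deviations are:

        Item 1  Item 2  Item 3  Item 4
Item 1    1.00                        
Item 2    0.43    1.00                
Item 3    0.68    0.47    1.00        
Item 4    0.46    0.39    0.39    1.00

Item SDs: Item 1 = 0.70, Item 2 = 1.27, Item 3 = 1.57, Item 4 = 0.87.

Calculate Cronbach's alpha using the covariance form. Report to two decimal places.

Cronbach's alpha = 0.74

Σσ²ᵢ = 0.70² + 1.27² + 1.57² + 0.87² = 5.3247
Covariances σ_ij = r_ij · s_i · s_j:
  σ(Item 1,Item 2) = 0.43 × 0.70 × 1.27 = 0.3823
  σ(Item 1,Item 3) = 0.68 × 0.70 × 1.57 = 0.7473
  σ(Item 1,Item 4) = 0.46 × 0.70 × 0.87 = 0.2801
  σ(Item 2,Item 3) = 0.47 × 1.27 × 1.57 = 0.9371
  σ(Item 2,Item 4) = 0.39 × 1.27 × 0.87 = 0.4309
  σ(Item 3,Item 4) = 0.39 × 1.57 × 0.87 = 0.5327
σ²_T = Σσ²ᵢ + 2·Σσ_ij = 5.3247 + 2 × 3.3104 = 11.9455
α = (4/3)·(1 − 5.3247/11.9455) = 0.74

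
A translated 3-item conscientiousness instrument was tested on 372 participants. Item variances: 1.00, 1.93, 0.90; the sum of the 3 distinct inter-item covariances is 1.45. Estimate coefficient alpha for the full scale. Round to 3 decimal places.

α = 0.646

Σσ²ᵢ = 1.00 + 1.93 + 0.90 = 3.83
Sum of distinct covariances = 1.45
Var(T) = Σσ²ᵢ + 2·Σcov = 3.83 + 2 × 1.45 = 6.73
α = (3/2)·(1 − 3.83/6.73) = 0.646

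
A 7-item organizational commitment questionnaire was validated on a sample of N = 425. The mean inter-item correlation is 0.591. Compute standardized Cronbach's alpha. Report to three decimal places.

Standardized α = k·r̄ / (1 + (k−1)·r̄) = 7 × 0.591 / (1 + 6 × 0.591)
  = 4.1370 / 4.5460 = 0.910

α = 0.910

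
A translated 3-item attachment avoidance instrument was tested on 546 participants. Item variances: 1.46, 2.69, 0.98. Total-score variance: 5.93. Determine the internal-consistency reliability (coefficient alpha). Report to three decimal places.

Σσ²ᵢ = 1.46 + 2.69 + 0.98 = 5.13
α = (k/(k−1))·(1 − Σσ²ᵢ/σ²_total) = (3/2)·(1 − 5.13/5.93) = 0.202

coefficient alpha = 0.202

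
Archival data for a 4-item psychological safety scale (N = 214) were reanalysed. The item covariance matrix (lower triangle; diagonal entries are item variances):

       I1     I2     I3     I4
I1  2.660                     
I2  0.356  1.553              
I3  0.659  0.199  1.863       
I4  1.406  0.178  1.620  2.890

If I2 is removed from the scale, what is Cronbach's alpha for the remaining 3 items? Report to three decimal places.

α = 0.748

Remaining items: I1, I3, I4 (k = 3).
ΣVar(i) = 2.660 + 1.863 + 2.890 = 7.413
σ²_T = 7.413 + 2 × 3.685 = 14.783
α (item deleted) = (3/2)·(1 − 7.413/14.783) = 0.748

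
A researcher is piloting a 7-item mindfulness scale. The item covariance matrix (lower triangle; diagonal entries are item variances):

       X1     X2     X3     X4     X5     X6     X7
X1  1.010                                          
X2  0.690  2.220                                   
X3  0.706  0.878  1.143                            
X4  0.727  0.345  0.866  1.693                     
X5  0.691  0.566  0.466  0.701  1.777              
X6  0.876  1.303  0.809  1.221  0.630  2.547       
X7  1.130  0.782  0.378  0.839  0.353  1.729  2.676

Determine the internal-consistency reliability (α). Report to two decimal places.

Σσ²ᵢ = 1.010 + 2.220 + 1.143 + 1.693 + 1.777 + 2.547 + 2.676 = 13.066
Sum of the distinct covariances = 16.686
Var(T) = 13.066 + 2 × 16.686 = 46.438
α = (k/(k−1))·(1 − Σσ²ᵢ/Var(T)) = (7/6)·(1 − 13.066/46.438) = 0.84

α = 0.84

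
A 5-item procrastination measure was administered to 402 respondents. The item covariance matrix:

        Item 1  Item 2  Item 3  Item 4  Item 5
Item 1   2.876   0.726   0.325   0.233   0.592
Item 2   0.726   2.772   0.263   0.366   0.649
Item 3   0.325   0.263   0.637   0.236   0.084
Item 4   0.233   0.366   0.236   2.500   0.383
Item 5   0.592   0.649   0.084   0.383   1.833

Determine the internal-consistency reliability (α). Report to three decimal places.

sum of item variances = 2.876 + 2.772 + 0.637 + 2.500 + 1.833 = 10.618
Σ_{i<j} σ_ij = 3.857
Var(T) = 10.618 + 2 × 3.857 = 18.332
α = (k/(k−1))·(1 − sum of item variances/Var(T)) = (5/4)·(1 − 10.618/18.332) = 0.526

α = 0.526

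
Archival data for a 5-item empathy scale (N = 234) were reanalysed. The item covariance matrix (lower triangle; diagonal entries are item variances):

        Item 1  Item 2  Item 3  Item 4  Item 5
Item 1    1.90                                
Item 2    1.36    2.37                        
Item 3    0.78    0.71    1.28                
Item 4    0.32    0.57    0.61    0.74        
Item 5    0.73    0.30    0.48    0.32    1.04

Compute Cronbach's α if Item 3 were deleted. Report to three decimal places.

Remaining items: Item 1, Item 2, Item 4, Item 5 (k = 4).
ΣVar(i) = 1.90 + 2.37 + 0.74 + 1.04 = 6.05
σ²_T = 6.05 + 2 × 3.60 = 13.25
α (item deleted) = (4/3)·(1 − 6.05/13.25) = 0.725

Cronbach's α = 0.725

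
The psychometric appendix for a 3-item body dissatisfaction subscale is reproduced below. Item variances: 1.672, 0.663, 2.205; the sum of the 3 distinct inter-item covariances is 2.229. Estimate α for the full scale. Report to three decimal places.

α = 0.743

ΣVar(i) = 1.672 + 0.663 + 2.205 = 4.540
Sum of distinct covariances = 2.229
Var(T) = ΣVar(i) + 2·Σcov = 4.540 + 2 × 2.229 = 8.998
α = (3/2)·(1 − 4.540/8.998) = 0.743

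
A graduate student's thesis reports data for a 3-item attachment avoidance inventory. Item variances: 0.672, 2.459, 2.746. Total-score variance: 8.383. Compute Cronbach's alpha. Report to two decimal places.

Σσᵢ² = 0.672 + 2.459 + 2.746 = 5.877
α = (k/(k−1))·(1 − Σσᵢ²/σ²_total) = (3/2)·(1 − 5.877/8.383) = 0.45

α = 0.45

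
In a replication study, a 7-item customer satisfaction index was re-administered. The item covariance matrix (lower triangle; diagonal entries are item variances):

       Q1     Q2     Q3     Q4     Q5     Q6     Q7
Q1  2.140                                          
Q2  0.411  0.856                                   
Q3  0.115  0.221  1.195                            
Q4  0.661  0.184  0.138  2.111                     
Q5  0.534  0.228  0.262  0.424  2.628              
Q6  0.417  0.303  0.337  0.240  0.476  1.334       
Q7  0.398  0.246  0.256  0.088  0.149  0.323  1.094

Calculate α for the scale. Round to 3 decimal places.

α = 0.619

Σσᵢ² = 2.140 + 0.856 + 1.195 + 2.111 + 2.628 + 1.334 + 1.094 = 11.358
Σ_{i<j} σ_ij = 6.411
σ²_total = 11.358 + 2 × 6.411 = 24.180
α = (k/(k−1))·(1 − Σσᵢ²/σ²_total) = (7/6)·(1 − 11.358/24.180) = 0.619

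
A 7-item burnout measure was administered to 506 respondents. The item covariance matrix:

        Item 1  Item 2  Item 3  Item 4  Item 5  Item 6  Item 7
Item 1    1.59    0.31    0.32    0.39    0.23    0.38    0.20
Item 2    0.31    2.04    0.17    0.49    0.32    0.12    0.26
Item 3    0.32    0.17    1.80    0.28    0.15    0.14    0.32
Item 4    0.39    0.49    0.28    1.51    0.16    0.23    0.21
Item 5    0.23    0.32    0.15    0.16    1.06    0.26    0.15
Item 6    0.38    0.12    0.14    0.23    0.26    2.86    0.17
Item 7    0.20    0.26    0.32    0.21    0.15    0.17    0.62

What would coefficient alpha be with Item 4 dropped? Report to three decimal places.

coefficient alpha = 0.495

Remaining items: Item 1, Item 2, Item 3, Item 5, Item 6, Item 7 (k = 6).
ΣVar(i) = 1.59 + 2.04 + 1.80 + 1.06 + 2.86 + 0.62 = 9.97
total variance = 9.97 + 2 × 3.50 = 16.97
α (item deleted) = (6/5)·(1 − 9.97/16.97) = 0.495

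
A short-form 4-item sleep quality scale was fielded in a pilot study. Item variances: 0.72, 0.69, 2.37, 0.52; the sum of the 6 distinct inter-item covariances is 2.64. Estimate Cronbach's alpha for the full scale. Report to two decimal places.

Cronbach's alpha = 0.73

Σσᵢ² = 0.72 + 0.69 + 2.37 + 0.52 = 4.30
Sum of distinct covariances = 2.64
Var(T) = Σσᵢ² + 2·Σcov = 4.30 + 2 × 2.64 = 9.58
α = (4/3)·(1 − 4.30/9.58) = 0.73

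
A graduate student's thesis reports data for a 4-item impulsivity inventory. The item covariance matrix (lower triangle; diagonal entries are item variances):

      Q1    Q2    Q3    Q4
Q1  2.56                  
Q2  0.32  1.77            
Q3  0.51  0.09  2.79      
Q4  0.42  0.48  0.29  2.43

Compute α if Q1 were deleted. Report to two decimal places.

Remaining items: Q2, Q3, Q4 (k = 3).
Σσ²ᵢ = 1.77 + 2.79 + 2.43 = 6.99
σ²_total = 6.99 + 2 × 0.86 = 8.71
α (item deleted) = (3/2)·(1 − 6.99/8.71) = 0.30

α = 0.30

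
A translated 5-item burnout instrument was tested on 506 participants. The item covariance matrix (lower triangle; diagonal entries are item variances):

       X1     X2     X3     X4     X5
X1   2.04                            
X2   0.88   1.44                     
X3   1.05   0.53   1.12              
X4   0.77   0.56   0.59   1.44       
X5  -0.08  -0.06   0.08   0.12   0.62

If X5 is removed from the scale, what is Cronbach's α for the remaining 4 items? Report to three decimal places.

Remaining items: X1, X2, X3, X4 (k = 4).
ΣVar(i) = 2.04 + 1.44 + 1.12 + 1.44 = 6.04
Var(T) = 6.04 + 2 × 4.38 = 14.80
α (item deleted) = (4/3)·(1 − 6.04/14.80) = 0.789

α = 0.789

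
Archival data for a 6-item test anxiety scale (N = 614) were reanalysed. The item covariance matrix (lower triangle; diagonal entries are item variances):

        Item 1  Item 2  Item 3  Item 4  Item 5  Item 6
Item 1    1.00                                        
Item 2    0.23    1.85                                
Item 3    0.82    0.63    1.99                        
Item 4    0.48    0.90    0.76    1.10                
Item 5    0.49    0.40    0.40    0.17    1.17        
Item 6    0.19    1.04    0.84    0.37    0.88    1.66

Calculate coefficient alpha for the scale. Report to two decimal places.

coefficient alpha = 0.79

Σσᵢ² = 1.00 + 1.85 + 1.99 + 1.10 + 1.17 + 1.66 = 8.77
Σ_{i<j} σ_ij = 8.60
σ²_T = 8.77 + 2 × 8.60 = 25.97
α = (k/(k−1))·(1 − Σσᵢ²/σ²_T) = (6/5)·(1 − 8.77/25.97) = 0.79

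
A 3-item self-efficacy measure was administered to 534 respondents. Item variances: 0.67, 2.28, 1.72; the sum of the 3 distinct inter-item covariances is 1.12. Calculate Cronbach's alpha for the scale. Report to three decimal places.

Σσ²ᵢ = 0.67 + 2.28 + 1.72 = 4.67
Sum of distinct covariances = 1.12
Var(T) = Σσ²ᵢ + 2·Σcov = 4.67 + 2 × 1.12 = 6.91
α = (3/2)·(1 − 4.67/6.91) = 0.486

α = 0.486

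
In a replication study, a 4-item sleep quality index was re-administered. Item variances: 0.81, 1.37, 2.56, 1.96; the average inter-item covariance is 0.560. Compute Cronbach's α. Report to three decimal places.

Σσᵢ² = 0.81 + 1.37 + 2.56 + 1.96 = 6.70
Sum of the 6 distinct covariances = 6 × 0.560 = 3.360
total variance = Σσᵢ² + 2·Σcov = 6.70 + 2 × 3.360 = 13.420
α = (4/3)·(1 − 6.70/13.420) = 0.668

Cronbach's α = 0.668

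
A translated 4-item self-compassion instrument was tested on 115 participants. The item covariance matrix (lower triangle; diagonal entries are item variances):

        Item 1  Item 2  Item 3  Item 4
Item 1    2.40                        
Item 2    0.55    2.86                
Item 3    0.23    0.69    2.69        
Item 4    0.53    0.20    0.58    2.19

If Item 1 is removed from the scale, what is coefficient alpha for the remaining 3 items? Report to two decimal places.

coefficient alpha = 0.41

Remaining items: Item 2, Item 3, Item 4 (k = 3).
Σσ²ᵢ = 2.86 + 2.69 + 2.19 = 7.74
σ²_total = 7.74 + 2 × 1.47 = 10.68
α (item deleted) = (3/2)·(1 − 7.74/10.68) = 0.41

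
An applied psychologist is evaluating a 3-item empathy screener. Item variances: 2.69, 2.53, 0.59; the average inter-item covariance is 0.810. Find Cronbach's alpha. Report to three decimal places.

Cronbach's alpha = 0.683

sum of item variances = 2.69 + 2.53 + 0.59 = 5.81
Sum of the 3 distinct covariances = 3 × 0.810 = 2.430
σ²_T = sum of item variances + 2·Σcov = 5.81 + 2 × 2.430 = 10.670
α = (3/2)·(1 − 5.81/10.670) = 0.683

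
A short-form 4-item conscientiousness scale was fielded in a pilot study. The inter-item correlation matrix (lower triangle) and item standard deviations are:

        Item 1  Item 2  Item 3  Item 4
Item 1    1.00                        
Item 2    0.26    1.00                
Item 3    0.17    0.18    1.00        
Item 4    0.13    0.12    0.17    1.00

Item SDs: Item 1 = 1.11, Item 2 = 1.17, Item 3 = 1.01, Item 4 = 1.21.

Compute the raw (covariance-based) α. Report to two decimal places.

α = 0.45

Σσ²ᵢ = 1.11² + 1.17² + 1.01² + 1.21² = 5.0852
Covariances σ_ij = r_ij · s_i · s_j:
  σ(Item 1,Item 2) = 0.26 × 1.11 × 1.17 = 0.3377
  σ(Item 1,Item 3) = 0.17 × 1.11 × 1.01 = 0.1906
  σ(Item 1,Item 4) = 0.13 × 1.11 × 1.21 = 0.1746
  σ(Item 2,Item 3) = 0.18 × 1.17 × 1.01 = 0.2127
  σ(Item 2,Item 4) = 0.12 × 1.17 × 1.21 = 0.1699
  σ(Item 3,Item 4) = 0.17 × 1.01 × 1.21 = 0.2078
σ²_T = Σσ²ᵢ + 2·Σσ_ij = 5.0852 + 2 × 1.2933 = 7.6718
α = (4/3)·(1 − 5.0852/7.6718) = 0.45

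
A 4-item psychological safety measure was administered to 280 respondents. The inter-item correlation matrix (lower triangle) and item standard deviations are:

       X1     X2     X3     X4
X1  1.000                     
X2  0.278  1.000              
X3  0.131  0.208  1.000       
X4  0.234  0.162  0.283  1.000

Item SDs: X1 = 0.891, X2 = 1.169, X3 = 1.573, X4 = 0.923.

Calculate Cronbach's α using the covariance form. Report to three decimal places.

Cronbach's α = 0.498

Σσ²ᵢ = 0.891² + 1.169² + 1.573² + 0.923² = 5.4867
Covariances σ_ij = r_ij · s_i · s_j:
  σ(X1,X2) = 0.278 × 0.891 × 1.169 = 0.2896
  σ(X1,X3) = 0.131 × 0.891 × 1.573 = 0.1836
  σ(X1,X4) = 0.234 × 0.891 × 0.923 = 0.1924
  σ(X2,X3) = 0.208 × 1.169 × 1.573 = 0.3825
  σ(X2,X4) = 0.162 × 1.169 × 0.923 = 0.1748
  σ(X3,X4) = 0.283 × 1.573 × 0.923 = 0.4109
σ²_T = Σσ²ᵢ + 2·Σσ_ij = 5.4867 + 2 × 1.6338 = 8.7543
α = (4/3)·(1 − 5.4867/8.7543) = 0.498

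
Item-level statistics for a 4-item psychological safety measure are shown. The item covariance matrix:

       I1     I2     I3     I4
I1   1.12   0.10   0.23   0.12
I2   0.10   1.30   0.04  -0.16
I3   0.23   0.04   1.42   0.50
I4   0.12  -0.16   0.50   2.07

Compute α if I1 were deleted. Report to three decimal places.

α = 0.205

Remaining items: I2, I3, I4 (k = 3).
Σσ²ᵢ = 1.30 + 1.42 + 2.07 = 4.79
σ²_T = 4.79 + 2 × 0.38 = 5.55
α (item deleted) = (3/2)·(1 − 4.79/5.55) = 0.205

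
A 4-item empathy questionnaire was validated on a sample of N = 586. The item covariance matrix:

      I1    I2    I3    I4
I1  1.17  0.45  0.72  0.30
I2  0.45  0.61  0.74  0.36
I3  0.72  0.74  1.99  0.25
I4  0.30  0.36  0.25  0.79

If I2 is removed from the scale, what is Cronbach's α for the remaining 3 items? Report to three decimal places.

Remaining items: I1, I3, I4 (k = 3).
Σσᵢ² = 1.17 + 1.99 + 0.79 = 3.95
σ²_total = 3.95 + 2 × 1.27 = 6.49
α (item deleted) = (3/2)·(1 − 3.95/6.49) = 0.587

Cronbach's α = 0.587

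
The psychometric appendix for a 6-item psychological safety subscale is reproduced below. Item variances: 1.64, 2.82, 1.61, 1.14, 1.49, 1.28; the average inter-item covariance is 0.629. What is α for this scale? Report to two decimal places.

α = 0.78

Σσ²ᵢ = 1.64 + 2.82 + 1.61 + 1.14 + 1.49 + 1.28 = 9.98
Sum of the 15 distinct covariances = 15 × 0.629 = 9.435
Var(T) = Σσ²ᵢ + 2·Σcov = 9.98 + 2 × 9.435 = 28.850
α = (6/5)·(1 − 9.98/28.850) = 0.78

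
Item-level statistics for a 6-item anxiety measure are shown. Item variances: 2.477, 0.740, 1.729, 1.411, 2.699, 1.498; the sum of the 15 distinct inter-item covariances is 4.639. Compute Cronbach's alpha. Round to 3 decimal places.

Cronbach's alpha = 0.561

ΣVar(i) = 2.477 + 0.740 + 1.729 + 1.411 + 2.699 + 1.498 = 10.554
Sum of distinct covariances = 4.639
σ²_total = ΣVar(i) + 2·Σcov = 10.554 + 2 × 4.639 = 19.832
α = (6/5)·(1 − 10.554/19.832) = 0.561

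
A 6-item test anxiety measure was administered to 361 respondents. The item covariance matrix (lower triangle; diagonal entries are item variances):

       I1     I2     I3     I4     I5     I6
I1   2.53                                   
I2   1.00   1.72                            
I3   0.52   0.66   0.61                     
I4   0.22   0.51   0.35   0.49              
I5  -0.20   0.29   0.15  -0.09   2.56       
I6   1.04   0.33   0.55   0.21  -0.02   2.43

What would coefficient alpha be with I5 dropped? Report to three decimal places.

Remaining items: I1, I2, I3, I4, I6 (k = 5).
ΣVar(i) = 2.53 + 1.72 + 0.61 + 0.49 + 2.43 = 7.78
σ²_total = 7.78 + 2 × 5.39 = 18.56
α (item deleted) = (5/4)·(1 − 7.78/18.56) = 0.726

coefficient alpha = 0.726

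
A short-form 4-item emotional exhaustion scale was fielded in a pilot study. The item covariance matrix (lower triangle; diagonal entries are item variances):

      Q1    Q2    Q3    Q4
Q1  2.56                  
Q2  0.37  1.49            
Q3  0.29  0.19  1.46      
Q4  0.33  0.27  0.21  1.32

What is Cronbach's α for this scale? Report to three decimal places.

α = 0.436

Σσᵢ² = 2.56 + 1.49 + 1.46 + 1.32 = 6.83
Sum of the distinct covariances = 1.66
σ²_total = 6.83 + 2 × 1.66 = 10.15
α = (k/(k−1))·(1 − Σσᵢ²/σ²_total) = (4/3)·(1 − 6.83/10.15) = 0.436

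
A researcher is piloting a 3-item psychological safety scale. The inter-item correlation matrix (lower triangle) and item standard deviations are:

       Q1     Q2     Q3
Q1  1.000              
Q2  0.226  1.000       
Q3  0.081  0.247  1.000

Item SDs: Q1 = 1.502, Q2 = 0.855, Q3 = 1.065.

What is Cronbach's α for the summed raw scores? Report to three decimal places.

α = 0.357

Σσ²ᵢ = 1.502² + 0.855² + 1.065² = 4.1213
Covariances σ_ij = r_ij · s_i · s_j:
  σ(Q1,Q2) = 0.226 × 1.502 × 0.855 = 0.2902
  σ(Q1,Q3) = 0.081 × 1.502 × 1.065 = 0.1296
  σ(Q2,Q3) = 0.247 × 0.855 × 1.065 = 0.2249
σ²_T = Σσ²ᵢ + 2·Σσ_ij = 4.1213 + 2 × 0.6447 = 5.4107
α = (3/2)·(1 − 4.1213/5.4107) = 0.357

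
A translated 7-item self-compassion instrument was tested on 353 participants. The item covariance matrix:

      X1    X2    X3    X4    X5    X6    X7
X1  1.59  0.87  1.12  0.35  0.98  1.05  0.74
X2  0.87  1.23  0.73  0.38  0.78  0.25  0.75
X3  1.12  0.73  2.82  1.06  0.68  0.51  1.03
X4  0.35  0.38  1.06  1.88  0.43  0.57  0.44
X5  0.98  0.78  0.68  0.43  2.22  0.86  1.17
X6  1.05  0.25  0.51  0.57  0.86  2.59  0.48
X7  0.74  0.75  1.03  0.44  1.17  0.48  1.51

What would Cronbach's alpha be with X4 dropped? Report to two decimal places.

Remaining items: X1, X2, X3, X5, X6, X7 (k = 6).
ΣVar(i) = 1.59 + 1.23 + 2.82 + 2.22 + 2.59 + 1.51 = 11.96
σ²_T = 11.96 + 2 × 12.00 = 35.96
α (item deleted) = (6/5)·(1 − 11.96/35.96) = 0.80

Cronbach's alpha = 0.80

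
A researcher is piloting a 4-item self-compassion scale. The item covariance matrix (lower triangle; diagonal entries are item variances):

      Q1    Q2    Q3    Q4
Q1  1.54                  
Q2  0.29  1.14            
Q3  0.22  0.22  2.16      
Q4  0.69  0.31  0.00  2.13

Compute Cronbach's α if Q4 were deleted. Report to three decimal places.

α = 0.348

Remaining items: Q1, Q2, Q3 (k = 3).
sum of item variances = 1.54 + 1.14 + 2.16 = 4.84
Var(T) = 4.84 + 2 × 0.73 = 6.30
α (item deleted) = (3/2)·(1 − 4.84/6.30) = 0.348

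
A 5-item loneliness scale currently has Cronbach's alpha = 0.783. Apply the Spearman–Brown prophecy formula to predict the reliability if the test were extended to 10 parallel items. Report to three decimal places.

Length factor m = 10/5 = 2.0000
α' = m·α / (1 + (m−1)·α)
   = 10/5 × 0.783 / (1 + (10/5 − 1) × 0.783)
   = 1.5660 / 1.7830 = 0.878

predicted reliability = 0.878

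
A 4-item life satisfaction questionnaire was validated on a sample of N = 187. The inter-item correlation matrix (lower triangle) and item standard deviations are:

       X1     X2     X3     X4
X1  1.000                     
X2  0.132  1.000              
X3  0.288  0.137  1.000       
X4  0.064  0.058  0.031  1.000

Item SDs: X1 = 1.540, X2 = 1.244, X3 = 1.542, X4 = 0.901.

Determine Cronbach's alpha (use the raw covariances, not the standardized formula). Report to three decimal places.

Σσ²ᵢ = 1.540² + 1.244² + 1.542² + 0.901² = 7.1087
Covariances σ_ij = r_ij · s_i · s_j:
  σ(X1,X2) = 0.132 × 1.540 × 1.244 = 0.2529
  σ(X1,X3) = 0.288 × 1.540 × 1.542 = 0.6839
  σ(X1,X4) = 0.064 × 1.540 × 0.901 = 0.0888
  σ(X2,X3) = 0.137 × 1.244 × 1.542 = 0.2628
  σ(X2,X4) = 0.058 × 1.244 × 0.901 = 0.0650
  σ(X3,X4) = 0.031 × 1.542 × 0.901 = 0.0431
σ²_T = Σσ²ᵢ + 2·Σσ_ij = 7.1087 + 2 × 1.3965 = 9.9017
α = (4/3)·(1 − 7.1087/9.9017) = 0.376

Cronbach's alpha = 0.376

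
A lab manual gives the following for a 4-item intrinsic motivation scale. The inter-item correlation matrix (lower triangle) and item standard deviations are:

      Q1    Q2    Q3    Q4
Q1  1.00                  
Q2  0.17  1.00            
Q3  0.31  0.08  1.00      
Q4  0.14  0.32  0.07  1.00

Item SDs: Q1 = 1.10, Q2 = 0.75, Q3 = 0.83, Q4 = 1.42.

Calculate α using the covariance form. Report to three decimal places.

Σσ²ᵢ = 1.10² + 0.75² + 0.83² + 1.42² = 4.4778
Covariances σ_ij = r_ij · s_i · s_j:
  σ(Q1,Q2) = 0.17 × 1.10 × 0.75 = 0.1403
  σ(Q1,Q3) = 0.31 × 1.10 × 0.83 = 0.2830
  σ(Q1,Q4) = 0.14 × 1.10 × 1.42 = 0.2187
  σ(Q2,Q3) = 0.08 × 0.75 × 0.83 = 0.0498
  σ(Q2,Q4) = 0.32 × 0.75 × 1.42 = 0.3408
  σ(Q3,Q4) = 0.07 × 0.83 × 1.42 = 0.0825
σ²_T = Σσ²ᵢ + 2·Σσ_ij = 4.4778 + 2 × 1.1151 = 6.7080
α = (4/3)·(1 − 4.4778/6.7080) = 0.443

α = 0.443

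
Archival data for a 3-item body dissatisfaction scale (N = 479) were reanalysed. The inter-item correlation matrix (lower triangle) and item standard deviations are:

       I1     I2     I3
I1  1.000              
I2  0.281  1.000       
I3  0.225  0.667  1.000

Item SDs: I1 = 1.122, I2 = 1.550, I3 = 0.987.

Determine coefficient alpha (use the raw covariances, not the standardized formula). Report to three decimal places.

α = 0.647

Σσ²ᵢ = 1.122² + 1.550² + 0.987² = 4.6356
Covariances σ_ij = r_ij · s_i · s_j:
  σ(I1,I2) = 0.281 × 1.122 × 1.550 = 0.4887
  σ(I1,I3) = 0.225 × 1.122 × 0.987 = 0.2492
  σ(I2,I3) = 0.667 × 1.550 × 0.987 = 1.0204
σ²_T = Σσ²ᵢ + 2·Σσ_ij = 4.6356 + 2 × 1.7583 = 8.1522
α = (3/2)·(1 − 4.6356/8.1522) = 0.647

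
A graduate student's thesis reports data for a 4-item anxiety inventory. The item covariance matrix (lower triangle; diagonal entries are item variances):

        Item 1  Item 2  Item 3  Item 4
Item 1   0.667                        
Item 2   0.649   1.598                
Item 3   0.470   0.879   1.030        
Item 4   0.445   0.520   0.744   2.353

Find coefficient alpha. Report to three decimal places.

α = 0.757

Σσ²ᵢ = 0.667 + 1.598 + 1.030 + 2.353 = 5.648
Σ_{i<j} σ_ij = 3.707
total variance = 5.648 + 2 × 3.707 = 13.062
α = (k/(k−1))·(1 − Σσ²ᵢ/total variance) = (4/3)·(1 − 5.648/13.062) = 0.757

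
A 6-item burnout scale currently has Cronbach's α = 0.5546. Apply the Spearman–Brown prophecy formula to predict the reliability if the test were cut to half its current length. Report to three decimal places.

Length factor m = 1/2
α' = m·α / (1 − (1−m)·α)
   = 1/2 × 0.5546 / (1 − (1 − 1/2) × 0.5546)
   = 0.2773 / 0.7227 = 0.384

predicted reliability = 0.384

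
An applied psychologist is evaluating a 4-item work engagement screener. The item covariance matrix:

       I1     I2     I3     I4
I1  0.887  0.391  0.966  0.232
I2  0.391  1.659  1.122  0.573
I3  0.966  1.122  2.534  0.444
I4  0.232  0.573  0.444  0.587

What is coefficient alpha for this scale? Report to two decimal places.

Σσᵢ² = 0.887 + 1.659 + 2.534 + 0.587 = 5.667
Sum of off-diagonal covariances = 3.728
total variance = 5.667 + 2 × 3.728 = 13.123
α = (k/(k−1))·(1 − Σσᵢ²/total variance) = (4/3)·(1 − 5.667/13.123) = 0.76

coefficient alpha = 0.76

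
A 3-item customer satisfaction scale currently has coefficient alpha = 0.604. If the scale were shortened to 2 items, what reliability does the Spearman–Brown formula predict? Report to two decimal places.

Length factor m = 2/3 = 0.6667
α' = m·α / (1 − (1−m)·α)
   = 2/3 × 0.604 / (1 − (1 − 2/3) × 0.604)
   = 0.4027 / 0.7987 = 0.50

predicted reliability = 0.50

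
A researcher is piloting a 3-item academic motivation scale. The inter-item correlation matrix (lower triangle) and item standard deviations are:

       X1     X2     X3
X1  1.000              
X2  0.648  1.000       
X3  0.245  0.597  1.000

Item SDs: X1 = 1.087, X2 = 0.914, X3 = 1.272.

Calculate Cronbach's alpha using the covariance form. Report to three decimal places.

α = 0.720

Σσ²ᵢ = 1.087² + 0.914² + 1.272² = 3.6349
Covariances σ_ij = r_ij · s_i · s_j:
  σ(X1,X2) = 0.648 × 1.087 × 0.914 = 0.6438
  σ(X1,X3) = 0.245 × 1.087 × 1.272 = 0.3388
  σ(X2,X3) = 0.597 × 0.914 × 1.272 = 0.6941
σ²_T = Σσ²ᵢ + 2·Σσ_ij = 3.6349 + 2 × 1.6767 = 6.9883
α = (3/2)·(1 − 3.6349/6.9883) = 0.720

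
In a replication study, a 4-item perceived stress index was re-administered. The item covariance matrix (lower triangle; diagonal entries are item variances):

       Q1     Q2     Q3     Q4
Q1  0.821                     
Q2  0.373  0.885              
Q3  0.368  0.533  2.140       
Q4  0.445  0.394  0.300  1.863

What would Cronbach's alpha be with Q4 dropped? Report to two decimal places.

Remaining items: Q1, Q2, Q3 (k = 3).
Σσᵢ² = 0.821 + 0.885 + 2.140 = 3.846
total variance = 3.846 + 2 × 1.274 = 6.394
α (item deleted) = (3/2)·(1 − 3.846/6.394) = 0.60

Cronbach's alpha = 0.60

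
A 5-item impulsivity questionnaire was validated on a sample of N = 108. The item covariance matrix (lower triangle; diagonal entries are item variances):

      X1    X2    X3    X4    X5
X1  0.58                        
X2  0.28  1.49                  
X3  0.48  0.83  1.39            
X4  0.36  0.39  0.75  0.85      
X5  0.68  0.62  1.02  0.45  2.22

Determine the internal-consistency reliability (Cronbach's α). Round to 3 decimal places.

α = 0.803

ΣVar(i) = 0.58 + 1.49 + 1.39 + 0.85 + 2.22 = 6.53
Sum of off-diagonal covariances = 5.86
σ²_total = 6.53 + 2 × 5.86 = 18.25
α = (k/(k−1))·(1 − ΣVar(i)/σ²_total) = (5/4)·(1 − 6.53/18.25) = 0.803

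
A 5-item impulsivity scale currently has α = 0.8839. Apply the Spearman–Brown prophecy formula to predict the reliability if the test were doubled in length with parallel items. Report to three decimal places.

predicted reliability = 0.938

Length factor m = 2
α' = m·α / (1 + (m−1)·α)
   = 2 × 0.8839 / (1 + (2 − 1) × 0.8839)
   = 1.7678 / 1.8839 = 0.938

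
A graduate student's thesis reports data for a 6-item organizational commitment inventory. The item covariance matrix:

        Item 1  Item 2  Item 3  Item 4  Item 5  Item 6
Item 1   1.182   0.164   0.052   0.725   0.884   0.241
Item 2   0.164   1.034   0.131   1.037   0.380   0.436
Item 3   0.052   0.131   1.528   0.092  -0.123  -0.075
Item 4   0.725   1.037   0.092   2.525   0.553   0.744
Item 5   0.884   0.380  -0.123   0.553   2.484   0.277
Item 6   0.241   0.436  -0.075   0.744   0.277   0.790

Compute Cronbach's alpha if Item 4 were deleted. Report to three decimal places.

α = 0.504

Remaining items: Item 1, Item 2, Item 3, Item 5, Item 6 (k = 5).
sum of item variances = 1.182 + 1.034 + 1.528 + 2.484 + 0.790 = 7.018
σ²_T = 7.018 + 2 × 2.367 = 11.752
α (item deleted) = (5/4)·(1 − 7.018/11.752) = 0.504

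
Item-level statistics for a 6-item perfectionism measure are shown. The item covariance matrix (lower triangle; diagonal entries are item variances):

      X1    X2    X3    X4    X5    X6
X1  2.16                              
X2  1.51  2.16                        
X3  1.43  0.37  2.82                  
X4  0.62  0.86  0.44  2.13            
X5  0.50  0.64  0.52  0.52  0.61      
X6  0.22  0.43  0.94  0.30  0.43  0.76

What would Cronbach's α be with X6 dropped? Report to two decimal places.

α = 0.75

Remaining items: X1, X2, X3, X4, X5 (k = 5).
sum of item variances = 2.16 + 2.16 + 2.82 + 2.13 + 0.61 = 9.88
σ²_total = 9.88 + 2 × 7.41 = 24.70
α (item deleted) = (5/4)·(1 − 9.88/24.70) = 0.75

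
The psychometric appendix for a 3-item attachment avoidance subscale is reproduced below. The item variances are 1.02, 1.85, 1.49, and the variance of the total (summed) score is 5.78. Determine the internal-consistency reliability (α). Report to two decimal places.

α = 0.37

Σσᵢ² = 1.02 + 1.85 + 1.49 = 4.36
α = (k/(k−1))·(1 − Σσᵢ²/Var(T)) = (3/2)·(1 − 4.36/5.78) = 0.37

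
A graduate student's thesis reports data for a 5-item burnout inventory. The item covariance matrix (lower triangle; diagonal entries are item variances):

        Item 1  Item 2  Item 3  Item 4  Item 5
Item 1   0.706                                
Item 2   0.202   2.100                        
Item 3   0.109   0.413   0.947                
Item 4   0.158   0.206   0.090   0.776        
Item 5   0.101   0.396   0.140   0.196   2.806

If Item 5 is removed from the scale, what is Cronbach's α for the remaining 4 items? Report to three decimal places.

α = 0.456

Remaining items: Item 1, Item 2, Item 3, Item 4 (k = 4).
Σσ²ᵢ = 0.706 + 2.100 + 0.947 + 0.776 = 4.529
σ²_total = 4.529 + 2 × 1.178 = 6.885
α (item deleted) = (4/3)·(1 − 4.529/6.885) = 0.456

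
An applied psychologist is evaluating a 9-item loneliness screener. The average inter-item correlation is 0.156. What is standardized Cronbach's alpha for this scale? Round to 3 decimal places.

Standardized α = k·r̄ / (1 + (k−1)·r̄) = 9 × 0.156 / (1 + 8 × 0.156)
  = 1.4040 / 2.2480 = 0.625

α = 0.625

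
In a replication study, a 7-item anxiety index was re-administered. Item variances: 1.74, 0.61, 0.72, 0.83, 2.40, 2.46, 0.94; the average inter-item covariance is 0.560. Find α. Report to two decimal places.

Σσᵢ² = 1.74 + 0.61 + 0.72 + 0.83 + 2.40 + 2.46 + 0.94 = 9.70
Sum of the 21 distinct covariances = 21 × 0.560 = 11.760
σ²_T = Σσᵢ² + 2·Σcov = 9.70 + 2 × 11.760 = 33.220
α = (7/6)·(1 − 9.70/33.220) = 0.83

α = 0.83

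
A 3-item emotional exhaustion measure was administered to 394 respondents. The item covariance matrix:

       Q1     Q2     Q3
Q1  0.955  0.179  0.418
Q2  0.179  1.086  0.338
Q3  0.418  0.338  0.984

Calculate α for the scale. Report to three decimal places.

sum of item variances = 0.955 + 1.086 + 0.984 = 3.025
Σ_{i<j} σ_ij = 0.935
σ²_T = 3.025 + 2 × 0.935 = 4.895
α = (k/(k−1))·(1 − sum of item variances/σ²_T) = (3/2)·(1 − 3.025/4.895) = 0.573

α = 0.573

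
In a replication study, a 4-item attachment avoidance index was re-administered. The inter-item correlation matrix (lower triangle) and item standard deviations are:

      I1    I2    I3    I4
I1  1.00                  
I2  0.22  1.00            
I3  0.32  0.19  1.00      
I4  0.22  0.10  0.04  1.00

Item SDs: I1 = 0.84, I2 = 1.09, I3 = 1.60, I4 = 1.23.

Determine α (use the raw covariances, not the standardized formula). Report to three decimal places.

α = 0.426

Σσ²ᵢ = 0.84² + 1.09² + 1.60² + 1.23² = 5.9666
Covariances σ_ij = r_ij · s_i · s_j:
  σ(I1,I2) = 0.22 × 0.84 × 1.09 = 0.2014
  σ(I1,I3) = 0.32 × 0.84 × 1.60 = 0.4301
  σ(I1,I4) = 0.22 × 0.84 × 1.23 = 0.2273
  σ(I2,I3) = 0.19 × 1.09 × 1.60 = 0.3314
  σ(I2,I4) = 0.10 × 1.09 × 1.23 = 0.1341
  σ(I3,I4) = 0.04 × 1.60 × 1.23 = 0.0787
σ²_T = Σσ²ᵢ + 2·Σσ_ij = 5.9666 + 2 × 1.4030 = 8.7726
α = (4/3)·(1 − 5.9666/8.7726) = 0.426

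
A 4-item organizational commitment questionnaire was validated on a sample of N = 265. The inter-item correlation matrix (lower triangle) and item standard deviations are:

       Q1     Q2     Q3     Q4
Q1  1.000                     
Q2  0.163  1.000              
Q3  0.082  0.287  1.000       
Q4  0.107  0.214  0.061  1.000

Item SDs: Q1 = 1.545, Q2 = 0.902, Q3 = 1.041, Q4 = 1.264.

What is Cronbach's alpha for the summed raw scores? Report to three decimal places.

Σσ²ᵢ = 1.545² + 0.902² + 1.041² + 1.264² = 5.8820
Covariances σ_ij = r_ij · s_i · s_j:
  σ(Q1,Q2) = 0.163 × 1.545 × 0.902 = 0.2272
  σ(Q1,Q3) = 0.082 × 1.545 × 1.041 = 0.1319
  σ(Q1,Q4) = 0.107 × 1.545 × 1.264 = 0.2090
  σ(Q2,Q3) = 0.287 × 0.902 × 1.041 = 0.2695
  σ(Q2,Q4) = 0.214 × 0.902 × 1.264 = 0.2440
  σ(Q3,Q4) = 0.061 × 1.041 × 1.264 = 0.0803
σ²_T = Σσ²ᵢ + 2·Σσ_ij = 5.8820 + 2 × 1.1619 = 8.2058
α = (4/3)·(1 − 5.8820/8.2058) = 0.378

Cronbach's alpha = 0.378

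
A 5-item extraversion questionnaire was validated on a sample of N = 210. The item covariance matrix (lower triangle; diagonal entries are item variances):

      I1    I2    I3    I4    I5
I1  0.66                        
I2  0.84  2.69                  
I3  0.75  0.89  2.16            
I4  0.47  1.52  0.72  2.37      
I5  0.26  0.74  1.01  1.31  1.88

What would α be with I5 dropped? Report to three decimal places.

Remaining items: I1, I2, I3, I4 (k = 4).
Σσᵢ² = 0.66 + 2.69 + 2.16 + 2.37 = 7.88
σ²_total = 7.88 + 2 × 5.19 = 18.26
α (item deleted) = (4/3)·(1 − 7.88/18.26) = 0.758

α = 0.758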